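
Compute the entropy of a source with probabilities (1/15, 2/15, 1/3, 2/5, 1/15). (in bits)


H = -sum(p_i * log2(p_i)). Terms: -(1/15)*log2(1/15) = 0.260459; -(2/15)*log2(2/15) = 0.387585; -(1/3)*log2(1/3) = 0.528321; -(2/5)*log2(2/5) = 0.528771; -(1/15)*log2(1/15) = 0.260459. H = 0.260459 + 0.387585 + 0.528321 + 0.528771 + 0.260459 = 1.9656

1.9656 bits


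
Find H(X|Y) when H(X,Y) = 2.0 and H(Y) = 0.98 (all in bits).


H(X|Y) = H(X,Y) - H(Y) = 2.0 - 0.98 = 1.02

1.02 bits


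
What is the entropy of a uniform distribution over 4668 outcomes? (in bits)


H = log2(n) = log2(4668) = 12.1886

12.1886 bits


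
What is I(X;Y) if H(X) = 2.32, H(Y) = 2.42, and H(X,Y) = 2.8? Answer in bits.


I(X;Y) = H(X) + H(Y) - H(X,Y) = 2.32 + 2.42 - 2.8 = 1.94

1.94 bits


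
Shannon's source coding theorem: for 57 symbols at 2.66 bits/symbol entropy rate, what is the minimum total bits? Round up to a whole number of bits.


Minimum bits >= n * H = 57 * 2.66 = 151.62, rounded up to a whole number of bits = 152

152 bits


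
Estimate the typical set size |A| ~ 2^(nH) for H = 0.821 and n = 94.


log2|A_typical| = nH = 94 * 0.821 = 77.174, so |A_typical| ~ 2^77.174 = 1.705e+23

1.705e+23


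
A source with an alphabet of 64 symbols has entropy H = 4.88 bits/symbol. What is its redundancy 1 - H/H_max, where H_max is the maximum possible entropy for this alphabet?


H_max = log2(K) = log2(64) = 6.0 bits/symbol. Redundancy = 1 - H/H_max = 1 - 4.88/6.0 = 1 - 0.8133 = 0.1867

0.1867


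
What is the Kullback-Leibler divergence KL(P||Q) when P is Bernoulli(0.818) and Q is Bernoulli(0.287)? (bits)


KL = p*log2(p/q) + (1-p)*log2((1-p)/(1-q)) = 0.818*log2(0.818/0.287) + 0.182*log2(0.182/0.713) = 0.8775

0.8775 bits


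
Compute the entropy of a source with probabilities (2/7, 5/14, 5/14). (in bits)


H = -sum(p_i * log2(p_i)). Terms: -(2/7)*log2(2/7) = 0.516387; -(5/14)*log2(5/14) = 0.530510; -(5/14)*log2(5/14) = 0.530510. H = 0.516387 + 0.530510 + 0.530510 = 1.5774

1.5774 bits


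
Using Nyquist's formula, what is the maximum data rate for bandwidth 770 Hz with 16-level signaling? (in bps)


Rate = 2 * B * log2(M) = 2 * 770 * 4.0 = 6160.0

6160.0 bps


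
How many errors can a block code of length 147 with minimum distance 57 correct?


Correction capability = floor((d-1)/2) = floor((57-1)/2) = 28

28 errors


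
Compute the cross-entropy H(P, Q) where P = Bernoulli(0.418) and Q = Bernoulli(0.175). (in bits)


H(P,Q) = -p*log2(q) - (1-p)*log2(1-q). -0.418*log2(0.175) = 1.051092; -0.582*log2(0.825) = 0.161525. H(P,Q) = 1.051092 + 0.161525 = 1.2126

1.2126 bits


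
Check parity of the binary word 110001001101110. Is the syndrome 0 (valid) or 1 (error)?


Syndrome = XOR of all bits = 1 XOR 1 XOR 0 XOR 0 XOR 0 XOR 1 XOR 0 XOR 0 XOR 1 XOR 1 XOR 0 XOR 1 XOR 1 XOR 1 XOR 0 = 0

0


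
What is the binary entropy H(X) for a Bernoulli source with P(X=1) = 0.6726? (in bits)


H = -p*log2(p) - (1-p)*log2(1-p). -0.6726*log2(0.6726) = 0.384848; -0.3274*log2(0.3274) = 0.527400. H = 0.384848 + 0.527400 = 0.9122

0.9122 bits


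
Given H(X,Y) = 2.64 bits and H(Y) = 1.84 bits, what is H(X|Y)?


H(X|Y) = H(X,Y) - H(Y) = 2.64 - 1.84 = 0.8

0.8 bits


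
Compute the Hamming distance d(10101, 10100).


Count differing positions: . . . . ^ = 1 differences

1


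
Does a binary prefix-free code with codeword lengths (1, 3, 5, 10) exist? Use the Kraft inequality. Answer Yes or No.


Kraft sum = sum(2^(-l_i)) = 0.6572, need <= 1. Result: satisfied (a binary prefix-free code with these lengths exists)

Yes


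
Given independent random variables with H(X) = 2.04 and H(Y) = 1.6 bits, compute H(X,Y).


For independent variables, H(X,Y) = H(X) + H(Y) = 2.04 + 1.6 = 3.64

3.64 bits


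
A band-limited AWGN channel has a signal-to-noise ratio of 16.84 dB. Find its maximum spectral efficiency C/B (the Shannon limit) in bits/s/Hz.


SNR_linear = 10^(16.84/10) = 48.3059; C/B = log2(1 + SNR_linear) = log2(1 + 48.3059) = 5.6237

5.6237 bits/s/Hz


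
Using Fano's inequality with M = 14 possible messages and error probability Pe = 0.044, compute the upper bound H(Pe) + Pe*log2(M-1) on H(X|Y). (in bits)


H(Pe) = -Pe*log2(Pe) - (1-Pe)*log2(1-Pe) = -0.044*log2(0.044) - 0.956*log2(0.956) = 0.198280 + 0.062061 = 0.2603. Pe*log2(M-1) = 0.044*log2(13) = 0.162819. Bound = H(Pe) + Pe*log2(M-1) = 0.198280 + 0.062061 + 0.162819 = 0.4232

0.4232 bits


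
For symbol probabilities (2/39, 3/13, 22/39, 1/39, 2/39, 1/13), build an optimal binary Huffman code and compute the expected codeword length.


Huffman construction (repeatedly merge the two least-probable nodes; each merge adds 1 bit to every symbol beneath it): 1/39 + 2/39 = 1/13; 2/39 + 1/13 = 5/39; 1/13 + 5/39 = 8/39; 8/39 + 3/13 = 17/39; 17/39 + 22/39 = 1. Resulting codeword lengths (in the order the probabilities were given): (4, 2, 1, 4, 4, 4). L_avg = sum(p_i * l_i) = 2/39*4 + 3/13*2 + 22/39*1 + 1/39*4 + 2/39*4 + 1/13*4 = 24/13 = 1.8462

1.8462 bits


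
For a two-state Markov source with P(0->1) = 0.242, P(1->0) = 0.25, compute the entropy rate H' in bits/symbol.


Stationary distribution: pi_0 = p10/(p01+p10) = 0.5081, pi_1 = 0.4919. Entropy rate H' = pi_0*H(p01) + pi_1*H(p10) = 0.5081*0.7984 + 0.4919*0.8113 = 0.8047

0.8047 bits/symbol


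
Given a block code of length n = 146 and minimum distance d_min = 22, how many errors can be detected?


Detection capability = d_min - 1 = 22 - 1 = 21

21 errors


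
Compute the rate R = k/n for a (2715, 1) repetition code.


Rate = k/n = 1/2715

1/2715


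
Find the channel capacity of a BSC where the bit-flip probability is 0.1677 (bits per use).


H(p) = -p*log2(p) - (1-p)*log2(1-p) = -0.1677*log2(0.1677) - 0.8323*log2(0.8323) = 0.432003 + 0.220413 = 0.6524. C = 1 - H(p) = 1 - 0.6524 = 0.3476

0.3476 bits


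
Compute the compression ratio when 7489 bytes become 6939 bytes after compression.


Ratio = original / compressed = 7489 / 6939 = 1.0793

1.0793


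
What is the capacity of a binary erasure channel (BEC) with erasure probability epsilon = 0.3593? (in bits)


C = 1 - epsilon = 1 - 0.3593 = 0.6407

0.6407 bits


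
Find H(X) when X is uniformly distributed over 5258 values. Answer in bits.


H = log2(n) = log2(5258) = 12.3603

12.3603 bits


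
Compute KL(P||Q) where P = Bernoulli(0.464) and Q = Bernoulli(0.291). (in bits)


KL = p*log2(p/q) + (1-p)*log2((1-p)/(1-q)) = 0.464*log2(0.464/0.291) + 0.536*log2(0.536/0.709) = 0.096

0.096 bits


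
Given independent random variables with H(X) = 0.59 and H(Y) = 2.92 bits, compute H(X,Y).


For independent variables, H(X,Y) = H(X) + H(Y) = 0.59 + 2.92 = 3.51

3.51 bits


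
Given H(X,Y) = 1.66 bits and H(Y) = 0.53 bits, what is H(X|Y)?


H(X|Y) = H(X,Y) - H(Y) = 1.66 - 0.53 = 1.13

1.13 bits


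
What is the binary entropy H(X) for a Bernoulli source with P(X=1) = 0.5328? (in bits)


H = -p*log2(p) - (1-p)*log2(1-p). -0.5328*log2(0.5328) = 0.483960; -0.4672*log2(0.4672) = 0.512933. H = 0.483960 + 0.512933 = 0.9969

0.9969 bits


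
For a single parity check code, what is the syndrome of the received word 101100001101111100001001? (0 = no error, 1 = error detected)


Syndrome = XOR of all bits = 1 XOR 0 XOR 1 XOR 1 XOR 0 XOR 0 XOR 0 XOR 0 XOR 1 XOR 1 XOR 0 XOR 1 XOR 1 XOR 1 XOR 1 XOR 1 XOR 0 XOR 0 XOR 0 XOR 0 XOR 1 XOR 0 XOR 0 XOR 1 = 0

0


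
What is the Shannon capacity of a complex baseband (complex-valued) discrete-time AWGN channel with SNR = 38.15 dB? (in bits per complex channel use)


SNR_linear = 10^(38.15/10) = 6531.3055; C = log2(1 + SNR_linear) = log2(1 + 6531.3055) = 12.6734

12.6734 bits/channel use


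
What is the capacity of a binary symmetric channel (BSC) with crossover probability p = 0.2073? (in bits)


H(p) = -p*log2(p) - (1-p)*log2(1-p) = -0.2073*log2(0.2073) - 0.7927*log2(0.7927) = 0.470614 + 0.265676 = 0.7363. C = 1 - H(p) = 1 - 0.7363 = 0.2637

0.2637 bits


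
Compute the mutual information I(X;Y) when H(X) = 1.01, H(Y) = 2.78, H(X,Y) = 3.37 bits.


I(X;Y) = H(X) + H(Y) - H(X,Y) = 1.01 + 2.78 - 3.37 = 0.42

0.42 bits


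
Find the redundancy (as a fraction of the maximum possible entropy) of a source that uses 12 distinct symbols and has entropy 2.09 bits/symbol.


H_max = log2(K) = log2(12) = 3.585 bits/symbol. Redundancy = 1 - H/H_max = 1 - 2.09/3.585 = 1 - 0.583 = 0.417

0.417


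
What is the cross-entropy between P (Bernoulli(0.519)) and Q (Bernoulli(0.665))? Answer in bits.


H(P,Q) = -p*log2(q) - (1-p)*log2(1-q). -0.519*log2(0.665) = 0.305470; -0.481*log2(0.335) = 0.758906. H(P,Q) = 0.305470 + 0.758906 = 1.0644

1.0644 bits


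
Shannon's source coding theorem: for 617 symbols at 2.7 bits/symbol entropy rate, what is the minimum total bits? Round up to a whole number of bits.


Minimum bits >= n * H = 617 * 2.7 = 1665.9, rounded up to a whole number of bits = 1666

1666 bits


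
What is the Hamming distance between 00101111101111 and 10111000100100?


Count differing positions: ^ . . ^ . ^ ^ ^ . . ^ . ^ ^ = 8 differences

8


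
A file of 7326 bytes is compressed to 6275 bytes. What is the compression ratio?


Ratio = original / compressed = 7326 / 6275 = 1.1675

1.1675


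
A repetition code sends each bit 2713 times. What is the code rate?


Rate = k/n = 1/2713

1/2713


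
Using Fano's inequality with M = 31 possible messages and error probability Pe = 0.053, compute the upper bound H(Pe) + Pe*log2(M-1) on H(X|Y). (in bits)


H(Pe) = -Pe*log2(Pe) - (1-Pe)*log2(1-Pe) = -0.053*log2(0.053) - 0.947*log2(0.947) = 0.224607 + 0.074400 = 0.299. Pe*log2(M-1) = 0.053*log2(30) = 0.260065. Bound = H(Pe) + Pe*log2(M-1) = 0.224607 + 0.074400 + 0.260065 = 0.5591

0.5591 bits


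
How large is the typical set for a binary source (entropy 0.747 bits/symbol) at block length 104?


log2|A_typical| = nH = 104 * 0.747 = 77.688, so |A_typical| ~ 2^77.688 = 2.435e+23

2.435e+23


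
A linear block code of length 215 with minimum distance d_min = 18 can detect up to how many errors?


Detection capability = d_min - 1 = 18 - 1 = 17

17 errors


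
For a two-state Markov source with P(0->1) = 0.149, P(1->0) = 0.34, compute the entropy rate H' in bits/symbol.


Stationary distribution: pi_0 = p10/(p01+p10) = 0.6953, pi_1 = 0.3047. Entropy rate H' = pi_0*H(p01) + pi_1*H(p10) = 0.6953*0.6073 + 0.3047*0.9248 = 0.7041

0.7041 bits/symbol


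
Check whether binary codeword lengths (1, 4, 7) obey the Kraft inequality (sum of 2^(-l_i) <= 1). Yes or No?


Kraft sum = sum(2^(-l_i)) = 0.5703, need <= 1. Result: satisfied (a binary prefix-free code with these lengths exists)

Yes


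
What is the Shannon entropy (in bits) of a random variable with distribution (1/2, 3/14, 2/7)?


H = -sum(p_i * log2(p_i)). Terms: -(1/2)*log2(1/2) = 0.500000; -(3/14)*log2(3/14) = 0.476227; -(2/7)*log2(2/7) = 0.516387. H = 0.500000 + 0.476227 + 0.516387 = 1.4926

1.4926 bits


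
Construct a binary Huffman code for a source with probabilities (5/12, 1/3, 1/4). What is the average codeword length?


Huffman construction (repeatedly merge the two least-probable nodes; each merge adds 1 bit to every symbol beneath it): 1/4 + 1/3 = 7/12; 5/12 + 7/12 = 1. Resulting codeword lengths (in the order the probabilities were given): (1, 2, 2). L_avg = sum(p_i * l_i) = 5/12*1 + 1/3*2 + 1/4*2 = 19/12 = 1.5833

1.5833 bits


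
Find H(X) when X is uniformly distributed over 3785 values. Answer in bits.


H = log2(n) = log2(3785) = 11.8861

11.8861 bits


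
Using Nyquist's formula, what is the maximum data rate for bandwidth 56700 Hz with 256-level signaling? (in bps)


Rate = 2 * B * log2(M) = 2 * 56700 * 8.0 = 907200.0

907200.0 bps


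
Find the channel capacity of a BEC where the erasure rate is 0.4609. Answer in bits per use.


C = 1 - epsilon = 1 - 0.4609 = 0.5391

0.5391 bits


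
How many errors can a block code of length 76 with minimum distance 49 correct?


Correction capability = floor((d-1)/2) = floor((49-1)/2) = 24

24 errors


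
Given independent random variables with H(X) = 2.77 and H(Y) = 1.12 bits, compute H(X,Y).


For independent variables, H(X,Y) = H(X) + H(Y) = 2.77 + 1.12 = 3.89

3.89 bits


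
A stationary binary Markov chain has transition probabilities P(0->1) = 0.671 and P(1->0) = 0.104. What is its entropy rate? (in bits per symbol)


Stationary distribution: pi_0 = p10/(p01+p10) = 0.1342, pi_1 = 0.8658. Entropy rate H' = pi_0*H(p01) + pi_1*H(p10) = 0.1342*0.9139 + 0.8658*0.4815 = 0.5396

0.5396 bits/symbol


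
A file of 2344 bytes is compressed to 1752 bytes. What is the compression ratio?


Ratio = original / compressed = 2344 / 1752 = 1.3379

1.3379


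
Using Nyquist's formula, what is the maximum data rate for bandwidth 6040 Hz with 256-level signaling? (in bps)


Rate = 2 * B * log2(M) = 2 * 6040 * 8.0 = 96640.0

96640.0 bps


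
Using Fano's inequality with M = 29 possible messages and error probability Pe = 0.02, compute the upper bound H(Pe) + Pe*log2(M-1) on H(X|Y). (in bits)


H(Pe) = -Pe*log2(Pe) - (1-Pe)*log2(1-Pe) = -0.02*log2(0.02) - 0.98*log2(0.98) = 0.112877 + 0.028563 = 0.1414. Pe*log2(M-1) = 0.02*log2(28) = 0.096147. Bound = H(Pe) + Pe*log2(M-1) = 0.112877 + 0.028563 + 0.096147 = 0.2376

0.2376 bits


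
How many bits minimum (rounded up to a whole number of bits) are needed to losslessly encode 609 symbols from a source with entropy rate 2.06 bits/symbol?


Minimum bits >= n * H = 609 * 2.06 = 1254.54, rounded up to a whole number of bits = 1255

1255 bits


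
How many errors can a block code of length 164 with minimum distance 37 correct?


Correction capability = floor((d-1)/2) = floor((37-1)/2) = 18

18 errors


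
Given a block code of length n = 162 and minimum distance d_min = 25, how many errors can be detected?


Detection capability = d_min - 1 = 25 - 1 = 24

24 errors


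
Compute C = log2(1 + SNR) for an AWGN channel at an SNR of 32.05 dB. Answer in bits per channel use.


SNR_linear = 10^(32.05/10) = 1603.2454; C = log2(1 + SNR_linear) = log2(1 + 1603.2454) = 10.6477

10.6477 bits/channel use


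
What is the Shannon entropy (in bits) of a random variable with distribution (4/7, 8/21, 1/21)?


H = -sum(p_i * log2(p_i)). Terms: -(4/7)*log2(4/7) = 0.461346; -(8/21)*log2(8/21) = 0.530407; -(1/21)*log2(1/21) = 0.209158. H = 0.461346 + 0.530407 + 0.209158 = 1.2009

1.2009 bits


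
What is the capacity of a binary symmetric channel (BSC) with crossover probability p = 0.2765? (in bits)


H(p) = -p*log2(p) - (1-p)*log2(1-p) = -0.2765*log2(0.2765) - 0.7235*log2(0.7235) = 0.512810 + 0.337828 = 0.8506. C = 1 - H(p) = 1 - 0.8506 = 0.1494

0.1494 bits


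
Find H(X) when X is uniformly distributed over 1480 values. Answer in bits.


H = log2(n) = log2(1480) = 10.5314

10.5314 bits


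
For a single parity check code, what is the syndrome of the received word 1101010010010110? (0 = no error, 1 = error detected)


Syndrome = XOR of all bits = 1 XOR 1 XOR 0 XOR 1 XOR 0 XOR 1 XOR 0 XOR 0 XOR 1 XOR 0 XOR 0 XOR 1 XOR 0 XOR 1 XOR 1 XOR 0 = 0

0


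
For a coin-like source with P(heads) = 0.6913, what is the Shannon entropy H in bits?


H = -p*log2(p) - (1-p)*log2(1-p). -0.6913*log2(0.6913) = 0.368198; -0.3087*log2(0.3087) = 0.523470. H = 0.368198 + 0.523470 = 0.8917

0.8917 bits


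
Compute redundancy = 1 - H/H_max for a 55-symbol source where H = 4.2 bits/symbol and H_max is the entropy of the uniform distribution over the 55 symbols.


H_max = log2(K) = log2(55) = 5.7814 bits/symbol. Redundancy = 1 - H/H_max = 1 - 4.2/5.7814 = 1 - 0.7265 = 0.2735

0.2735


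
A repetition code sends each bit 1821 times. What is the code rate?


Rate = k/n = 1/1821

1/1821


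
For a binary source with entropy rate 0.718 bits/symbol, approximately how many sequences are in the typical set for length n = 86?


log2|A_typical| = nH = 86 * 0.718 = 61.748, so |A_typical| ~ 2^61.748 = 3.873e+18

3.873e+18


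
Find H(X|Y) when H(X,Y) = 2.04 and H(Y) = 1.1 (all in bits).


H(X|Y) = H(X,Y) - H(Y) = 2.04 - 1.1 = 0.94

0.94 bits


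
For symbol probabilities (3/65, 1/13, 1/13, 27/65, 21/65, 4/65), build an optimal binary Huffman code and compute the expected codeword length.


Huffman construction (repeatedly merge the two least-probable nodes; each merge adds 1 bit to every symbol beneath it): 3/65 + 4/65 = 7/65; 1/13 + 1/13 = 2/13; 7/65 + 2/13 = 17/65; 17/65 + 21/65 = 38/65; 27/65 + 38/65 = 1. Resulting codeword lengths (in the order the probabilities were given): (4, 4, 4, 1, 2, 4). L_avg = sum(p_i * l_i) = 3/65*4 + 1/13*4 + 1/13*4 + 27/65*1 + 21/65*2 + 4/65*4 = 137/65 = 2.1077

2.1077 bits


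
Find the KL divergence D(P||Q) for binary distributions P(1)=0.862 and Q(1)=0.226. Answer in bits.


KL = p*log2(p/q) + (1-p)*log2((1-p)/(1-q)) = 0.862*log2(0.862/0.226) + 0.138*log2(0.138/0.774) = 1.3215

1.3215 bits


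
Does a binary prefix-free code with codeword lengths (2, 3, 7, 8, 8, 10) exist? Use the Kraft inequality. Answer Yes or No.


Kraft sum = sum(2^(-l_i)) = 0.3916, need <= 1. Result: satisfied (a binary prefix-free code with these lengths exists)

Yes


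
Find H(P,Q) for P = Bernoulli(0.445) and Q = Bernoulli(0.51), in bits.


H(P,Q) = -p*log2(q) - (1-p)*log2(1-q). -0.445*log2(0.51) = 0.432287; -0.555*log2(0.49) = 0.571176. H(P,Q) = 0.432287 + 0.571176 = 1.0035

1.0035 bits


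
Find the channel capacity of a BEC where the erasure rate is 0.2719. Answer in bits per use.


C = 1 - epsilon = 1 - 0.2719 = 0.7281

0.7281 bits


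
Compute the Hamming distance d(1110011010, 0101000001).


Count differing positions: ^ . ^ ^ . ^ ^ . ^ ^ = 7 differences

7


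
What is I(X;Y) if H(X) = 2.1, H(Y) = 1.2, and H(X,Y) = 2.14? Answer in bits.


I(X;Y) = H(X) + H(Y) - H(X,Y) = 2.1 + 1.2 - 2.14 = 1.16

1.16 bits


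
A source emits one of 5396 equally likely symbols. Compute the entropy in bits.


H = log2(n) = log2(5396) = 12.3977

12.3977 bits


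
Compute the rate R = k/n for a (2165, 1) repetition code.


Rate = k/n = 1/2165

1/2165


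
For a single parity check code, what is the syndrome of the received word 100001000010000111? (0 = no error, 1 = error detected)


Syndrome = XOR of all bits = 1 XOR 0 XOR 0 XOR 0 XOR 0 XOR 1 XOR 0 XOR 0 XOR 0 XOR 0 XOR 1 XOR 0 XOR 0 XOR 0 XOR 0 XOR 1 XOR 1 XOR 1 = 0

0


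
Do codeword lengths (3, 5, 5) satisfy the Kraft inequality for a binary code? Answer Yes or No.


Kraft sum = sum(2^(-l_i)) = 0.1875, need <= 1. Result: satisfied (a binary prefix-free code with these lengths exists)

Yes


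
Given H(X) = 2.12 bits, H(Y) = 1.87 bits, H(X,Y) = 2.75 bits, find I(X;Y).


I(X;Y) = H(X) + H(Y) - H(X,Y) = 2.12 + 1.87 - 2.75 = 1.24

1.24 bits


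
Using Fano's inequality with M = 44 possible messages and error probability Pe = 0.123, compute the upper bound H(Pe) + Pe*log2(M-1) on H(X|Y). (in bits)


H(Pe) = -Pe*log2(Pe) - (1-Pe)*log2(1-Pe) = -0.123*log2(0.123) - 0.877*log2(0.877) = 0.371862 + 0.166061 = 0.5379. Pe*log2(M-1) = 0.123*log2(43) = 0.667431. Bound = H(Pe) + Pe*log2(M-1) = 0.371862 + 0.166061 + 0.667431 = 1.2054

1.2054 bits


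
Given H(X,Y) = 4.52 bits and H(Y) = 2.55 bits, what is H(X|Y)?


H(X|Y) = H(X,Y) - H(Y) = 4.52 - 2.55 = 1.97

1.97 bits


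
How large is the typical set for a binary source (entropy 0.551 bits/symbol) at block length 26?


log2|A_typical| = nH = 26 * 0.551 = 14.326, so |A_typical| ~ 2^14.326 = 2.054e+04

2.054e+04


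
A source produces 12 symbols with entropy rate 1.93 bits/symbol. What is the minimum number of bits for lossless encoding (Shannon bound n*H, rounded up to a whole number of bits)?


Minimum bits >= n * H = 12 * 1.93 = 23.16, rounded up to a whole number of bits = 24

24 bits


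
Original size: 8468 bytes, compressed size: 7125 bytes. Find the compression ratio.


Ratio = original / compressed = 8468 / 7125 = 1.1885

1.1885


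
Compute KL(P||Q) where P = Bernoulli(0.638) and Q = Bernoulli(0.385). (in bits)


KL = p*log2(p/q) + (1-p)*log2((1-p)/(1-q)) = 0.638*log2(0.638/0.385) + 0.362*log2(0.362/0.615) = 0.1881

0.1881 bits


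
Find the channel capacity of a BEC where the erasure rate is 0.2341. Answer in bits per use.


C = 1 - epsilon = 1 - 0.2341 = 0.7659

0.7659 bits


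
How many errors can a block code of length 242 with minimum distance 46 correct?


Correction capability = floor((d-1)/2) = floor((46-1)/2) = 22

22 errors


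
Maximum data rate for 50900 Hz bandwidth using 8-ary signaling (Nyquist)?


Rate = 2 * B * log2(M) = 2 * 50900 * 3.0 = 305400.0

305400.0 bps


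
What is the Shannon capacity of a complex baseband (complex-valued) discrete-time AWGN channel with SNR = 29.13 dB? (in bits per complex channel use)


SNR_linear = 10^(29.13/10) = 818.4648; C = log2(1 + SNR_linear) = log2(1 + 818.4648) = 9.6785

9.6785 bits/channel use


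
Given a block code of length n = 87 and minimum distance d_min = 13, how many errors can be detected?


Detection capability = d_min - 1 = 13 - 1 = 12

12 errors


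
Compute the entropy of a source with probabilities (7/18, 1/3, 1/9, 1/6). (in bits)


H = -sum(p_i * log2(p_i)). Terms: -(7/18)*log2(7/18) = 0.529888; -(1/3)*log2(1/3) = 0.528321; -(1/9)*log2(1/9) = 0.352214; -(1/6)*log2(1/6) = 0.430827. H = 0.529888 + 0.528321 + 0.352214 + 0.430827 = 1.8413

1.8413 bits


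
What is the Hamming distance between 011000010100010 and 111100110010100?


Count differing positions: ^ . . ^ . . ^ . . ^ ^ . ^ ^ . = 7 differences

7


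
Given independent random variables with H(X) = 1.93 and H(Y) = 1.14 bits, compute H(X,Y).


For independent variables, H(X,Y) = H(X) + H(Y) = 1.93 + 1.14 = 3.07

3.07 bits


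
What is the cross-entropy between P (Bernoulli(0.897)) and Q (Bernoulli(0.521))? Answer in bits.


H(P,Q) = -p*log2(q) - (1-p)*log2(1-q). -0.897*log2(0.521) = 0.843758; -0.103*log2(0.479) = 0.109376. H(P,Q) = 0.843758 + 0.109376 = 0.9531

0.9531 bits


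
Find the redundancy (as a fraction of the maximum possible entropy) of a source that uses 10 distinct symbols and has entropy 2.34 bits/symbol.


H_max = log2(K) = log2(10) = 3.3219 bits/symbol. Redundancy = 1 - H/H_max = 1 - 2.34/3.3219 = 1 - 0.7044 = 0.2956

0.2956


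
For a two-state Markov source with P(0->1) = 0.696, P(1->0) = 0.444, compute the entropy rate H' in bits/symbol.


Stationary distribution: pi_0 = p10/(p01+p10) = 0.3895, pi_1 = 0.6105. Entropy rate H' = pi_0*H(p01) + pi_1*H(p10) = 0.3895*0.8861 + 0.6105*0.9909 = 0.9501

0.9501 bits/symbol


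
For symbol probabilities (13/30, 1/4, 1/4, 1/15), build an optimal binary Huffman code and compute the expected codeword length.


Huffman construction (repeatedly merge the two least-probable nodes; each merge adds 1 bit to every symbol beneath it): 1/15 + 1/4 = 19/60; 1/4 + 19/60 = 17/30; 13/30 + 17/30 = 1. Resulting codeword lengths (in the order the probabilities were given): (1, 3, 2, 3). L_avg = sum(p_i * l_i) = 13/30*1 + 1/4*3 + 1/4*2 + 1/15*3 = 113/60 = 1.8833

1.8833 bits


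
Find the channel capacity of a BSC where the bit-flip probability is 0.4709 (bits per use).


H(p) = -p*log2(p) - (1-p)*log2(1-p) = -0.4709*log2(0.4709) - 0.5291*log2(0.5291) = 0.511636 + 0.485919 = 0.9976. C = 1 - H(p) = 1 - 0.9976 = 0.0024

0.0024 bits


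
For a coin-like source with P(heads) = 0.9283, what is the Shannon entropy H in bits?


H = -p*log2(p) - (1-p)*log2(1-p). -0.9283*log2(0.9283) = 0.099641; -0.0717*log2(0.0717) = 0.272595. H = 0.099641 + 0.272595 = 0.3722

0.3722 bits


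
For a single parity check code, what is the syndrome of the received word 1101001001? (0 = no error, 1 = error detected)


Syndrome = XOR of all bits = 1 XOR 1 XOR 0 XOR 1 XOR 0 XOR 0 XOR 1 XOR 0 XOR 0 XOR 1 = 1

1


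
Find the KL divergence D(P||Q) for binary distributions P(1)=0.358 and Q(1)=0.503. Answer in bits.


KL = p*log2(p/q) + (1-p)*log2((1-p)/(1-q)) = 0.358*log2(0.358/0.503) + 0.642*log2(0.642/0.497) = 0.0615

0.0615 bits


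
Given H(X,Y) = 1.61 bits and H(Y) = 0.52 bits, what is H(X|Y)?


H(X|Y) = H(X,Y) - H(Y) = 1.61 - 0.52 = 1.09

1.09 bits


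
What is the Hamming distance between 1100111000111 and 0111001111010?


Count differing positions: ^ . ^ ^ ^ ^ . ^ ^ ^ ^ . ^ = 10 differences

10


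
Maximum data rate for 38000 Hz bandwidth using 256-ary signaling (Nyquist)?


Rate = 2 * B * log2(M) = 2 * 38000 * 8.0 = 608000.0

608000.0 bps


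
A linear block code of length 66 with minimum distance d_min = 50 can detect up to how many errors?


Detection capability = d_min - 1 = 50 - 1 = 49

49 errors


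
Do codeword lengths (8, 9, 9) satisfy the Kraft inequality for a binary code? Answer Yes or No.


Kraft sum = sum(2^(-l_i)) = 0.0078, need <= 1. Result: satisfied (a binary prefix-free code with these lengths exists)

Yes


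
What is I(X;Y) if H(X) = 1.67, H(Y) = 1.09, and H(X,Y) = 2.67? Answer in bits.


I(X;Y) = H(X) + H(Y) - H(X,Y) = 1.67 + 1.09 - 2.67 = 0.09

0.09 bits


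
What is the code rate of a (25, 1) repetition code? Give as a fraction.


Rate = k/n = 1/25

1/25


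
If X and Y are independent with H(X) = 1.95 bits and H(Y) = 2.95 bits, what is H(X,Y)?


For independent variables, H(X,Y) = H(X) + H(Y) = 1.95 + 2.95 = 4.9

4.9 bits


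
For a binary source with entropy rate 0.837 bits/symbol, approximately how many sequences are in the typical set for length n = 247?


log2|A_typical| = nH = 247 * 0.837 = 206.739, so |A_typical| ~ 2^206.739 = 1.716e+62

1.716e+62


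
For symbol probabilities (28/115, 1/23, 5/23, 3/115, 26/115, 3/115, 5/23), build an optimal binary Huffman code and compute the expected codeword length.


Huffman construction (repeatedly merge the two least-probable nodes; each merge adds 1 bit to every symbol beneath it): 3/115 + 3/115 = 6/115; 1/23 + 6/115 = 11/115; 11/115 + 5/23 = 36/115; 5/23 + 26/115 = 51/115; 28/115 + 36/115 = 64/115; 51/115 + 64/115 = 1. Resulting codeword lengths (in the order the probabilities were given): (2, 4, 3, 5, 2, 5, 2). L_avg = sum(p_i * l_i) = 28/115*2 + 1/23*4 + 5/23*3 + 3/115*5 + 26/115*2 + 3/115*5 + 5/23*2 = 283/115 = 2.4609

2.4609 bits


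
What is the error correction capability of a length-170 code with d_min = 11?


Correction capability = floor((d-1)/2) = floor((11-1)/2) = 5

5 errors


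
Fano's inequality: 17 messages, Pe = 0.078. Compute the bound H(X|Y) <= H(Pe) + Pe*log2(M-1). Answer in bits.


H(Pe) = -Pe*log2(Pe) - (1-Pe)*log2(1-Pe) = -0.078*log2(0.078) - 0.922*log2(0.922) = 0.287070 + 0.108023 = 0.3951. Pe*log2(M-1) = 0.078*log2(16) = 0.312000. Bound = H(Pe) + Pe*log2(M-1) = 0.287070 + 0.108023 + 0.312000 = 0.7071

0.7071 bits


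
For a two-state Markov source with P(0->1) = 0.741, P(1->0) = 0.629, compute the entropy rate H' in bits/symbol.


Stationary distribution: pi_0 = p10/(p01+p10) = 0.4591, pi_1 = 0.5409. Entropy rate H' = pi_0*H(p01) + pi_1*H(p10) = 0.4591*0.8252 + 0.5409*0.9514 = 0.8935

0.8935 bits/symbol


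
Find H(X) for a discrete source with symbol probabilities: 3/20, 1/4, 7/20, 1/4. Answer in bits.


H = -sum(p_i * log2(p_i)). Terms: -(3/20)*log2(3/20) = 0.410545; -(1/4)*log2(1/4) = 0.500000; -(7/20)*log2(7/20) = 0.530101; -(1/4)*log2(1/4) = 0.500000. H = 0.410545 + 0.500000 + 0.530101 + 0.500000 = 1.9406

1.9406 bits


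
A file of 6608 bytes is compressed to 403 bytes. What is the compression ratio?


Ratio = original / compressed = 6608 / 403 = 16.397

16.397


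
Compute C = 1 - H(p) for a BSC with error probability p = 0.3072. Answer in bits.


H(p) = -p*log2(p) - (1-p)*log2(1-p) = -0.3072*log2(0.3072) - 0.6928*log2(0.6928) = 0.523085 + 0.366830 = 0.8899. C = 1 - H(p) = 1 - 0.8899 = 0.1101

0.1101 bits


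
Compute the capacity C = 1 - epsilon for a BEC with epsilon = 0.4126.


C = 1 - epsilon = 1 - 0.4126 = 0.5874

0.5874 bits


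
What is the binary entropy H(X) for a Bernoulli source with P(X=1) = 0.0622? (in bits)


H = -p*log2(p) - (1-p)*log2(1-p). -0.0622*log2(0.0622) = 0.249232; -0.9378*log2(0.9378) = 0.086885. H = 0.249232 + 0.086885 = 0.3361

0.3361 bits


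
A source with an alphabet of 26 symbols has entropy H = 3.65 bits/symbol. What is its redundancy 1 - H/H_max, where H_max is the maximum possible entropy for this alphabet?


H_max = log2(K) = log2(26) = 4.7004 bits/symbol. Redundancy = 1 - H/H_max = 1 - 3.65/4.7004 = 1 - 0.7765 = 0.2235

0.2235


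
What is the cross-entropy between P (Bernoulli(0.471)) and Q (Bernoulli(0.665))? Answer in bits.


H(P,Q) = -p*log2(q) - (1-p)*log2(1-q). -0.471*log2(0.665) = 0.277218; -0.529*log2(0.335) = 0.834639. H(P,Q) = 0.277218 + 0.834639 = 1.1119

1.1119 bits


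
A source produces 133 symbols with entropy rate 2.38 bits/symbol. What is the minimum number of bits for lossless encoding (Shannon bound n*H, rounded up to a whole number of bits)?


Minimum bits >= n * H = 133 * 2.38 = 316.54, rounded up to a whole number of bits = 317

317 bits


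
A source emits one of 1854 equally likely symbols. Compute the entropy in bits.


H = log2(n) = log2(1854) = 10.8564

10.8564 bits


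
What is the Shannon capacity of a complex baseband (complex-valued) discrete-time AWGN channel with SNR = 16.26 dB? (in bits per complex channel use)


SNR_linear = 10^(16.26/10) = 42.2669; C = log2(1 + SNR_linear) = log2(1 + 42.2669) = 5.4352

5.4352 bits/channel use


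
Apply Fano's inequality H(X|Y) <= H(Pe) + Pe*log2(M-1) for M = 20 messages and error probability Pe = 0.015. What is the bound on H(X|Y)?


H(Pe) = -Pe*log2(Pe) - (1-Pe)*log2(1-Pe) = -0.015*log2(0.015) - 0.985*log2(0.985) = 0.090883 + 0.021477 = 0.1124. Pe*log2(M-1) = 0.015*log2(19) = 0.063719. Bound = H(Pe) + Pe*log2(M-1) = 0.090883 + 0.021477 + 0.063719 = 0.1761

0.1761 bits


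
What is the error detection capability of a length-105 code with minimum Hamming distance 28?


Detection capability = d_min - 1 = 28 - 1 = 27

27 errors


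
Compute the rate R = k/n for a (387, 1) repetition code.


Rate = k/n = 1/387

1/387


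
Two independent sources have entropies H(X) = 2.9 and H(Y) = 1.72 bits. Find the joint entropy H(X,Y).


For independent variables, H(X,Y) = H(X) + H(Y) = 2.9 + 1.72 = 4.62

4.62 bits


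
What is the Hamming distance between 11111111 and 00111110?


Count differing positions: ^ ^ . . . . . ^ = 3 differences

3


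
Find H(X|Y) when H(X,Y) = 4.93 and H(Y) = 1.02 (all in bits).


H(X|Y) = H(X,Y) - H(Y) = 4.93 - 1.02 = 3.91

3.91 bits


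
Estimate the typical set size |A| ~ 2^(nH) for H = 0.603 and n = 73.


log2|A_typical| = nH = 73 * 0.603 = 44.019, so |A_typical| ~ 2^44.019 = 1.783e+13

1.783e+13


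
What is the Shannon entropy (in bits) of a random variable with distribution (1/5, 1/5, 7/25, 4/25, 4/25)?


H = -sum(p_i * log2(p_i)). Terms: -(1/5)*log2(1/5) = 0.464386; -(1/5)*log2(1/5) = 0.464386; -(7/25)*log2(7/25) = 0.514220; -(4/25)*log2(4/25) = 0.423017; -(4/25)*log2(4/25) = 0.423017. H = 0.464386 + 0.464386 + 0.514220 + 0.423017 + 0.423017 = 2.289

2.289 bits


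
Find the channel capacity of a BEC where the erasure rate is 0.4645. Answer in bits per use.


C = 1 - epsilon = 1 - 0.4645 = 0.5355

0.5355 bits


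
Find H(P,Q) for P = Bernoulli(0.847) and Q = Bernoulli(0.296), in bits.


H(P,Q) = -p*log2(q) - (1-p)*log2(1-q). -0.847*log2(0.296) = 1.487612; -0.153*log2(0.704) = 0.077472. H(P,Q) = 1.487612 + 0.077472 = 1.5651

1.5651 bits


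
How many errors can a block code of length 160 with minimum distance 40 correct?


Correction capability = floor((d-1)/2) = floor((40-1)/2) = 19

19 errors


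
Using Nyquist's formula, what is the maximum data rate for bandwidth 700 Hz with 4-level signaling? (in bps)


Rate = 2 * B * log2(M) = 2 * 700 * 2.0 = 2800.0

2800.0 bps


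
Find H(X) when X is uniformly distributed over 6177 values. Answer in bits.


H = log2(n) = log2(6177) = 12.5927

12.5927 bits


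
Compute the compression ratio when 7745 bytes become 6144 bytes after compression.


Ratio = original / compressed = 7745 / 6144 = 1.2606

1.2606


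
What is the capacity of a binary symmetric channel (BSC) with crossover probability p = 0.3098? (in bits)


H(p) = -p*log2(p) - (1-p)*log2(1-p) = -0.3098*log2(0.3098) - 0.6902*log2(0.6902) = 0.523745 + 0.369197 = 0.8929. C = 1 - H(p) = 1 - 0.8929 = 0.1071

0.1071 bits


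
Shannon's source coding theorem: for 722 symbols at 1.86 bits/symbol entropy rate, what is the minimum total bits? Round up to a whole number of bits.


Minimum bits >= n * H = 722 * 1.86 = 1342.92, rounded up to a whole number of bits = 1343

1343 bits


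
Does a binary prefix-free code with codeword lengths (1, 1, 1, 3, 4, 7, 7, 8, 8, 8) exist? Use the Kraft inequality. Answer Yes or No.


Kraft sum = sum(2^(-l_i)) = 1.7148, need <= 1. Result: violated (a binary prefix-free code with these lengths cannot exist)

No


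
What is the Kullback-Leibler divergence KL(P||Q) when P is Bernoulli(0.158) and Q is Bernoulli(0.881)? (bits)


KL = p*log2(p/q) + (1-p)*log2((1-p)/(1-q)) = 0.158*log2(0.158/0.881) + 0.842*log2(0.842/0.119) = 1.9851

1.9851 bits


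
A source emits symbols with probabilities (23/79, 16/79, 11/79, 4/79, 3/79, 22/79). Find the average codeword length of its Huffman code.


Huffman construction (repeatedly merge the two least-probable nodes; each merge adds 1 bit to every symbol beneath it): 3/79 + 4/79 = 7/79; 7/79 + 11/79 = 18/79; 16/79 + 18/79 = 34/79; 22/79 + 23/79 = 45/79; 34/79 + 45/79 = 1. Resulting codeword lengths (in the order the probabilities were given): (2, 2, 3, 4, 4, 2). L_avg = sum(p_i * l_i) = 23/79*2 + 16/79*2 + 11/79*3 + 4/79*4 + 3/79*4 + 22/79*2 = 183/79 = 2.3165

2.3165 bits


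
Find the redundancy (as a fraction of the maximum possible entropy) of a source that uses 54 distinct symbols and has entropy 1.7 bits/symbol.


H_max = log2(K) = log2(54) = 5.7549 bits/symbol. Redundancy = 1 - H/H_max = 1 - 1.7/5.7549 = 1 - 0.2954 = 0.7046

0.7046


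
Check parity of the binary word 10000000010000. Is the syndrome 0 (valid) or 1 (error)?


Syndrome = XOR of all bits = 1 XOR 0 XOR 0 XOR 0 XOR 0 XOR 0 XOR 0 XOR 0 XOR 0 XOR 1 XOR 0 XOR 0 XOR 0 XOR 0 = 0

0


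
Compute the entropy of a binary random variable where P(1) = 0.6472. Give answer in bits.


H = -p*log2(p) - (1-p)*log2(1-p). -0.6472*log2(0.6472) = 0.406258; -0.3528*log2(0.3528) = 0.530286. H = 0.406258 + 0.530286 = 0.9365

0.9365 bits


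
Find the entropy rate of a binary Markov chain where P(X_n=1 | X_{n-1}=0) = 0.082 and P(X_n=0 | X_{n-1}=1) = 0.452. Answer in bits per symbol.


Stationary distribution: pi_0 = p10/(p01+p10) = 0.8464, pi_1 = 0.1536. Entropy rate H' = pi_0*H(p01) + pi_1*H(p10) = 0.8464*0.4092 + 0.1536*0.9933 = 0.4989

0.4989 bits/symbol


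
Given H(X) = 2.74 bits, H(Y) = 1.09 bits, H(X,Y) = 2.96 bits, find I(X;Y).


I(X;Y) = H(X) + H(Y) - H(X,Y) = 2.74 + 1.09 - 2.96 = 0.87

0.87 bits


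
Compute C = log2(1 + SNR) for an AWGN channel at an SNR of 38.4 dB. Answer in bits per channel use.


SNR_linear = 10^(38.4/10) = 6918.3097; C = log2(1 + SNR_linear) = log2(1 + 6918.3097) = 12.7564

12.7564 bits/channel use


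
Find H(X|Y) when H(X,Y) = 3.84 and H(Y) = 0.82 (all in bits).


H(X|Y) = H(X,Y) - H(Y) = 3.84 - 0.82 = 3.02

3.02 bits


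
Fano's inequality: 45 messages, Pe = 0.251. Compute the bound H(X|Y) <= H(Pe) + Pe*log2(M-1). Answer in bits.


H(Pe) = -Pe*log2(Pe) - (1-Pe)*log2(1-Pe) = -0.251*log2(0.251) - 0.749*log2(0.749) = 0.500554 + 0.312305 = 0.8129. Pe*log2(M-1) = 0.251*log2(44) = 1.370317. Bound = H(Pe) + Pe*log2(M-1) = 0.500554 + 0.312305 + 1.370317 = 2.1832

2.1832 bits


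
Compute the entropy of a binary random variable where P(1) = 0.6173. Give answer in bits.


H = -p*log2(p) - (1-p)*log2(1-p). -0.6173*log2(0.6173) = 0.429614; -0.3827*log2(0.3827) = 0.530313. H = 0.429614 + 0.530313 = 0.9599

0.9599 bits


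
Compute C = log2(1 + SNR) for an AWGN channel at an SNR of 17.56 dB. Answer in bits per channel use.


SNR_linear = 10^(17.56/10) = 57.0164; C = log2(1 + SNR_linear) = log2(1 + 57.0164) = 5.8584

5.8584 bits/channel use


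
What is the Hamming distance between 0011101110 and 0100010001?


Count differing positions: . ^ ^ ^ ^ ^ ^ ^ ^ ^ = 9 differences

9


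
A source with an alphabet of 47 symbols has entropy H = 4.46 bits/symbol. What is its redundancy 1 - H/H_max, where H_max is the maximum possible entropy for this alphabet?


H_max = log2(K) = log2(47) = 5.5546 bits/symbol. Redundancy = 1 - H/H_max = 1 - 4.46/5.5546 = 1 - 0.8029 = 0.1971

0.1971


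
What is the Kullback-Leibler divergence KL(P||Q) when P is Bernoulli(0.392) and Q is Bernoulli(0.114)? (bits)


KL = p*log2(p/q) + (1-p)*log2((1-p)/(1-q)) = 0.392*log2(0.392/0.114) + 0.608*log2(0.608/0.886) = 0.3682

0.3682 bits


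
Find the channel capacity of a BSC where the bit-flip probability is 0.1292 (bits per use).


H(p) = -p*log2(p) - (1-p)*log2(1-p) = -0.1292*log2(0.1292) - 0.8708*log2(0.8708) = 0.381440 + 0.173800 = 0.5552. C = 1 - H(p) = 1 - 0.5552 = 0.4448

0.4448 bits


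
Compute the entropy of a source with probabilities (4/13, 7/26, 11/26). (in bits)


H = -sum(p_i * log2(p_i)). Terms: -(4/13)*log2(4/13) = 0.523212; -(7/26)*log2(7/26) = 0.509677; -(11/26)*log2(11/26) = 0.525042. H = 0.523212 + 0.509677 + 0.525042 = 1.5579

1.5579 bits


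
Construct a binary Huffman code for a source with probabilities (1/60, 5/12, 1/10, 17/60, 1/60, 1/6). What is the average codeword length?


Huffman construction (repeatedly merge the two least-probable nodes; each merge adds 1 bit to every symbol beneath it): 1/60 + 1/60 = 1/30; 1/30 + 1/10 = 2/15; 2/15 + 1/6 = 3/10; 17/60 + 3/10 = 7/12; 5/12 + 7/12 = 1. Resulting codeword lengths (in the order the probabilities were given): (5, 1, 4, 2, 5, 3). L_avg = sum(p_i * l_i) = 1/60*5 + 5/12*1 + 1/10*4 + 17/60*2 + 1/60*5 + 1/6*3 = 41/20 = 2.05

2.05 bits


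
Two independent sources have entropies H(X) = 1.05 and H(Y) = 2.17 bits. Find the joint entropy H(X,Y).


For independent variables, H(X,Y) = H(X) + H(Y) = 1.05 + 2.17 = 3.22

3.22 bits


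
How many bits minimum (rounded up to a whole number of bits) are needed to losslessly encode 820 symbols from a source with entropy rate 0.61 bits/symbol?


Minimum bits >= n * H = 820 * 0.61 = 500.2, rounded up to a whole number of bits = 501

501 bits


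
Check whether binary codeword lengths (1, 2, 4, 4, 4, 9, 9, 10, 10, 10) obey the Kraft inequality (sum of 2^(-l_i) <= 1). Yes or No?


Kraft sum = sum(2^(-l_i)) = 0.9443, need <= 1. Result: satisfied (a binary prefix-free code with these lengths exists)

Yes


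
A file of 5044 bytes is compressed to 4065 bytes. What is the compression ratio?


Ratio = original / compressed = 5044 / 4065 = 1.2408

1.2408


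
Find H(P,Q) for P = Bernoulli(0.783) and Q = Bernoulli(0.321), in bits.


H(P,Q) = -p*log2(q) - (1-p)*log2(1-q). -0.783*log2(0.321) = 1.283615; -0.217*log2(0.679) = 0.121198. H(P,Q) = 1.283615 + 0.121198 = 1.4048

1.4048 bits


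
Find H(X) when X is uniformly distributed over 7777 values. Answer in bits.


H = log2(n) = log2(7777) = 12.925

12.925 bits


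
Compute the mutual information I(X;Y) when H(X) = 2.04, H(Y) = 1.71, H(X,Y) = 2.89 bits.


I(X;Y) = H(X) + H(Y) - H(X,Y) = 2.04 + 1.71 - 2.89 = 0.86

0.86 bits


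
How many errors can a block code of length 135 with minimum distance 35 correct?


Correction capability = floor((d-1)/2) = floor((35-1)/2) = 17

17 errors
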